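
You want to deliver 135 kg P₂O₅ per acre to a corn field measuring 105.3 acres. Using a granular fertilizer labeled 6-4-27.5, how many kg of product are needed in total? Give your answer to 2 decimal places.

Product per acre = 135 / 4% = 3375 kg.
Total product = 3375 × 105.3 = 355387.5 kg.

355387.50 kg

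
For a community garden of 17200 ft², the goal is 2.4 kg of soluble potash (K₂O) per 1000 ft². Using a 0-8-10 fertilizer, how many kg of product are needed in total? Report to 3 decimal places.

Product per 1000 ft² = 2.4 / 10% = 24 kg.
Total product = 24 × 17200 / 1000 = 412.8 kg.

412.800 kg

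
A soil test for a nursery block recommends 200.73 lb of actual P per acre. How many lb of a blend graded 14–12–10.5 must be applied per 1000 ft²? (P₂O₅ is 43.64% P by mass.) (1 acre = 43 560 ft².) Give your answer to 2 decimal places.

88.00 lb of product per thousand sq ft

As P₂O₅: 200.73 / 0.4364 = 459.968 lb per acre.
Product per acre = 459.968 / 12% = 3833.07 lb.
Convert to per 1000 ft²: 3833.07 × 0.0229568 = 87.9951 lb.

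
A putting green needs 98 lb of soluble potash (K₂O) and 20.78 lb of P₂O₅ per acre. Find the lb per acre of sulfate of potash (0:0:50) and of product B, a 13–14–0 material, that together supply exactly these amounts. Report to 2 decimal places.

With a, b = lb per acre of sulfate of potash and product B:
K₂O: 0.5·a + 0·b = 98
P₂O₅: 0·a + 0.14·b = 20.78
Solving simultaneously: a = 196, b = 148.429.

196.00 lb sulfate of potash, 148.43 lb product B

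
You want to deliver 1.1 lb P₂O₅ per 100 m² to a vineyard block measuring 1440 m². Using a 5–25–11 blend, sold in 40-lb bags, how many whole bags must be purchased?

Product per 100 m² = 1.1 / 25% = 4.4 lb.
Total product = 4.4 × 1440 / 100 = 63.36 lb.
Bags = ⌈63.36 / 40⌉ = 2.

2 bags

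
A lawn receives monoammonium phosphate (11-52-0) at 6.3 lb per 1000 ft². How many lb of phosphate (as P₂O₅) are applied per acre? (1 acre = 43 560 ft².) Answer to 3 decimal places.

142.703 lb P₂O₅ per acre

P₂O₅ per 1000 ft² = 6.3 × 52% = 3.276 lb.
Convert to per acre: 3.276 × 43.56 = 142.7026 lb.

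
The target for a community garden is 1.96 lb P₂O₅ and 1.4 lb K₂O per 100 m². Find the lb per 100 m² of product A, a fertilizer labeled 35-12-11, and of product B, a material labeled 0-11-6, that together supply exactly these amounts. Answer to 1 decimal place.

7.4 lb product A, 9.7 lb product B

Per-100 m² balance (a = product A, b = product B):
P₂O₅: 0.12·a + 0.11·b = 1.96
K₂O: 0.11·a + 0.06·b = 1.4
Eliminate b: (row1) − 0.11/0.06·(row2) → -0.0816667·a = -0.606667, so a = 7.42857.
Then b = (1.4 − 0.11·7.42857) / 0.06 = 9.71429.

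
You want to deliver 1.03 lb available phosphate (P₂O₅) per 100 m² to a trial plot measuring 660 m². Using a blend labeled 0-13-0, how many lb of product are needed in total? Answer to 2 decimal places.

Product per 100 m² = 1.03 / 13% = 7.92308 lb.
Total product = 7.92308 × 660 / 100 = 52.2923 lb.

52.29 lb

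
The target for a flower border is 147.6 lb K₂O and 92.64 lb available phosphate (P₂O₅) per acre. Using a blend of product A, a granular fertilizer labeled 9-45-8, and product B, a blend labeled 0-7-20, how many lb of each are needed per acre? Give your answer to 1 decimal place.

Let a = lb of product A, b = lb of product B (per acre).
K₂O: 0.08·a + 0.2·b = 147.6
P₂O₅: 0.45·a + 0.07·b = 92.64
From row1: a = (147.6 − 0.2·b) / 0.08.
Into row2: 0.45·(147.6 − 0.2·b)/0.08 + 0.07·b = 92.64 → b = 699.156, a = 97.109.

97.1 lb product A, 699.2 lb product B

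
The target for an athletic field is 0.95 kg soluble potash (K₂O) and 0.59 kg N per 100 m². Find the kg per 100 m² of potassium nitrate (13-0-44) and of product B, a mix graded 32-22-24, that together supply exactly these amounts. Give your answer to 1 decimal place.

1.5 kg potassium nitrate, 1.2 kg product B

Per-100 m² balance (a = potassium nitrate, b = product B):
K₂O: 0.44·a + 0.24·b = 0.95
N: 0.13·a + 0.32·b = 0.59
Eliminate b: (row1) − 0.24/0.32·(row2) → 0.3425·a = 0.5075, so a = 1.48175.
Then b = (0.59 − 0.13·1.48175) / 0.32 = 1.24179.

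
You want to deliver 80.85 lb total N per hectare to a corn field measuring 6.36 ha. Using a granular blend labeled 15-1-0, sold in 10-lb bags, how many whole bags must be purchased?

Product per hectare = 80.85 / 15% = 539 lb.
Total product = 539 × 6.36 = 3428.04 lb.
Bags = ⌈3428.04 / 10⌉ = 343.

343 bags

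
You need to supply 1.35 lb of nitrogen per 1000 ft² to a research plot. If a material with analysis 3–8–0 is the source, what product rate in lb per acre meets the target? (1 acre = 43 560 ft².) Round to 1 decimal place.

1960.2 lb of product per acre

Product per 1000 ft² = 1.35 / 3% = 45 lb.
Convert to per acre: 45 × 43.56 = 1960.2 lb.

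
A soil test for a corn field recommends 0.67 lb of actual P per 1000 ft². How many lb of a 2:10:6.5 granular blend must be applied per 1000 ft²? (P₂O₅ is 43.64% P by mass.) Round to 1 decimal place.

15.4 lb of product per thousand sq ft

As P₂O₅: 0.67 / 0.4364 = 1.53529 lb per 1000 ft².
Product per 1000 ft² = 1.53529 / 10% = 15.3529 lb.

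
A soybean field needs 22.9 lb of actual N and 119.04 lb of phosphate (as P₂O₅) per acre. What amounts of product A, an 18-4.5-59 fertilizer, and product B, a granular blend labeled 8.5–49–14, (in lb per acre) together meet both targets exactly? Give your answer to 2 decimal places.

With a, b = lb per acre of product A and product B:
N: 0.18·a + 0.085·b = 22.9
P₂O₅: 0.045·a + 0.49·b = 119.04
From row1: a = (22.9 − 0.085·b) / 0.18.
Into row2: 0.045·(22.9 − 0.085·b)/0.18 + 0.49·b = 119.04 → b = 241.739, a = 13.0679.

13.07 lb product A, 241.74 lb product B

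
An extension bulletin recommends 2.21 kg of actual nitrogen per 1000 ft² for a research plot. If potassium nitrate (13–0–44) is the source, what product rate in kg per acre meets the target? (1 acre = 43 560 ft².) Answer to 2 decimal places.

Product per 1000 ft² = 2.21 / 13% = 17 kg.
Convert to per acre: 17 × 43.56 = 740.52 kg.

740.52 kg of product per acre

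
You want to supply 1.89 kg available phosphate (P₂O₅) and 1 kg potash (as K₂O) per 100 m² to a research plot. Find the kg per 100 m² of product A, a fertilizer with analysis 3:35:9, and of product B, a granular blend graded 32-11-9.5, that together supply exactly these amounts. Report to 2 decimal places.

2.98 kg product A, 7.70 kg product B

With a, b = kg per 100 m² of product A and product B:
P₂O₅: 0.35·a + 0.11·b = 1.89
K₂O: 0.09·a + 0.095·b = 1
Solving simultaneously: a = 2.97859, b = 7.7045.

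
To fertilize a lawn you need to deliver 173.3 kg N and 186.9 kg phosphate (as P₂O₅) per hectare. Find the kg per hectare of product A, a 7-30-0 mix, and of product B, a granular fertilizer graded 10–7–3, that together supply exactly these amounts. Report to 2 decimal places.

261.31 kg product A, 1550.08 kg product B

Let a = kg of product A, b = kg of product B (per hectare).
N: 0.07·a + 0.1·b = 173.3
P₂O₅: 0.3·a + 0.07·b = 186.9
From row1: a = (173.3 − 0.1·b) / 0.07.
Into row2: 0.3·(173.3 − 0.1·b)/0.07 + 0.07·b = 186.9 → b = 1550.0797, a = 261.3147.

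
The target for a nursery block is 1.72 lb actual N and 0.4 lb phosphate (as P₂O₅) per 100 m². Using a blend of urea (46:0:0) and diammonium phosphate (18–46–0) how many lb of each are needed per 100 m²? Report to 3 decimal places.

3.399 lb urea, 0.870 lb diammonium phosphate

Let a = lb of urea, b = lb of diammonium phosphate (per 100 m²).
N: 0.46·a + 0.18·b = 1.72
P₂O₅: 0·a + 0.46·b = 0.4
Solving simultaneously: a = 3.39887, b = 0.869565.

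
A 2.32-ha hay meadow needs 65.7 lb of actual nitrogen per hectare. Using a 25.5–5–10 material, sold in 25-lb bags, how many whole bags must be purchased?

Product per hectare = 65.7 / 25.5% = 257.647 lb.
Total product = 257.647 × 2.32 = 597.741 lb.
Bags = ⌈597.741 / 25⌉ = 24.

24 bags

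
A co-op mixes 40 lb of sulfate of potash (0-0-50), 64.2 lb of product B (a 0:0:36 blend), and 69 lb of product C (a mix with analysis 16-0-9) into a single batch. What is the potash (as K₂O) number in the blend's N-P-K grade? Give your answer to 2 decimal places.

Total mass = 40 + 64.2 + 69 = 173.2 lb.
K₂O mass = 50%×40 + 36%×64.2 + 9%×69 = 49.322 lb.
% K₂O = 49.322 / 173.2 = 28.4769%.

28.48% K₂O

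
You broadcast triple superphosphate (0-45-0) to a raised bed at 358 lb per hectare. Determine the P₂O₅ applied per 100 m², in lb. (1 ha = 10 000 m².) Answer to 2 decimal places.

P₂O₅ per hectare = 358 × 45% = 161.1 lb.
Convert to per 100 m²: 161.1 × 0.01 = 1.611 lb.

1.61 lb P₂O₅ per hundred sq m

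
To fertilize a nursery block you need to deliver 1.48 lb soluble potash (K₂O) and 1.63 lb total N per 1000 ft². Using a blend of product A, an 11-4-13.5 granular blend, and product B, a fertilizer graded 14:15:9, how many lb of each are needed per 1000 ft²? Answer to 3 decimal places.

With a, b = lb per 1000 ft² of product A and product B:
K₂O: 0.135·a + 0.09·b = 1.48
N: 0.11·a + 0.14·b = 1.63
Eliminate a: (row1) − 0.135/0.11·(row2) → -0.0818182·b = -0.520455, so b = 6.36111.
Back-substitute: a = (1.48 − 0.09·6.36111) / 0.135 = 6.72222.

6.722 lb product A, 6.361 lb product B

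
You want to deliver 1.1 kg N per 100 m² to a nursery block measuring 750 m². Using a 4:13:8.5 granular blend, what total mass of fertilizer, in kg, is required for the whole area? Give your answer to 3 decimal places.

Product per 100 m² = 1.1 / 4% = 27.5 kg.
Total product = 27.5 × 750 / 100 = 206.25 kg.

206.250 kg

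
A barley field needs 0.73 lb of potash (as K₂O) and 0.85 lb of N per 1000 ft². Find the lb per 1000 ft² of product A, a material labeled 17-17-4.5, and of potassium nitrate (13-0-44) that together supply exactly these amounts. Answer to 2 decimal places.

Per-1000 ft² balance (a = product A, b = potassium nitrate):
K₂O: 0.045·a + 0.44·b = 0.73
N: 0.17·a + 0.13·b = 0.85
Eliminate b: (row1) − 0.44/0.13·(row2) → -0.530385·a = -2.14692, so a = 4.04786.
Then b = (0.85 − 0.17·4.04786) / 0.13 = 1.24511.

4.05 lb product A, 1.25 lb potassium nitrate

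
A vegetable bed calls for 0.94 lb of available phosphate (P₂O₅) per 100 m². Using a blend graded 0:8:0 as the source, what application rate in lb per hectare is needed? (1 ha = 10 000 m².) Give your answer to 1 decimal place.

Product per 100 m² = 0.94 / 8% = 11.75 lb.
Convert to per hectare: 11.75 × 100 = 1175 lb.

1175.0 lb of product per hectare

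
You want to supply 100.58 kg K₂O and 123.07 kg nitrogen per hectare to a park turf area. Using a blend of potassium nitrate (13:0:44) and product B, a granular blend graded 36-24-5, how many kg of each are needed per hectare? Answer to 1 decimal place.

With a, b = kg per hectare of potassium nitrate and product B:
K₂O: 0.44·a + 0.05·b = 100.58
N: 0.13·a + 0.36·b = 123.07
Solving simultaneously: a = 197.862, b = 270.411.

197.9 kg potassium nitrate, 270.4 kg product B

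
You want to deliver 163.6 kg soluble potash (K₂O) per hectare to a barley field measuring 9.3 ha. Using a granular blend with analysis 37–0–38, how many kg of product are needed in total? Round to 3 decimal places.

4003.895 kg

Product per hectare = 163.6 / 38% = 430.526 kg.
Total product = 430.526 × 9.3 = 4003.8947 kg.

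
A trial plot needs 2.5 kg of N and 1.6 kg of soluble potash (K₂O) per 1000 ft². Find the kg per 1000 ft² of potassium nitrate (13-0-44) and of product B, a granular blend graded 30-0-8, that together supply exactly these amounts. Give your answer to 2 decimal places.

Per-1000 ft² balance (a = potassium nitrate, b = product B):
N: 0.13·a + 0.3·b = 2.5
K₂O: 0.44·a + 0.08·b = 1.6
From row1: a = (2.5 − 0.3·b) / 0.13.
Into row2: 0.44·(2.5 − 0.3·b)/0.13 + 0.08·b = 1.6 → b = 7.33553, a = 2.30263.

2.30 kg potassium nitrate, 7.34 kg product B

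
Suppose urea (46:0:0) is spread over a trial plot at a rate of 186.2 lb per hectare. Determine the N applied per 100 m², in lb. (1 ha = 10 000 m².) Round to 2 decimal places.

0.86 lb N per hundred sq m

nitrogen per hectare = 186.2 × 46% = 85.652 lb.
Convert to per 100 m²: 85.652 × 0.01 = 0.85652 lb.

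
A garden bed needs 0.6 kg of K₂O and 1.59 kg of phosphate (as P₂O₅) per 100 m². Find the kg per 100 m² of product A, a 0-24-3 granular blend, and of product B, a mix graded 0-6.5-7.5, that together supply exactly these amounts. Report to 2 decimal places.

5.00 kg product A, 6.00 kg product B

Per-100 m² balance (a = product A, b = product B):
K₂O: 0.03·a + 0.075·b = 0.6
P₂O₅: 0.24·a + 0.065·b = 1.59
Eliminate b: (row1) − 0.075/0.065·(row2) → -0.246923·a = -1.23462, so a = 5.
Then b = (1.59 − 0.24·5) / 0.065 = 6.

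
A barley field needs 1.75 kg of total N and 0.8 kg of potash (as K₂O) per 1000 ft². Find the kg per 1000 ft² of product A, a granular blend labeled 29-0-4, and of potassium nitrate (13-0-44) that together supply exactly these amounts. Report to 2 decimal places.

With a, b = kg per 1000 ft² of product A and potassium nitrate:
N: 0.29·a + 0.13·b = 1.75
K₂O: 0.04·a + 0.44·b = 0.8
Solving simultaneously: a = 5.44118, b = 1.32353.

5.44 kg product A, 1.32 kg potassium nitrate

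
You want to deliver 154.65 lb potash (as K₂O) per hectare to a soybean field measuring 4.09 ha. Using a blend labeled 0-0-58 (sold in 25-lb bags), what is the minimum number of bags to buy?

Product per hectare = 154.65 / 58% = 266.638 lb.
Total product = 266.638 × 4.09 = 1090.55 lb.
Bags = ⌈1090.55 / 25⌉ = 44.

44 bags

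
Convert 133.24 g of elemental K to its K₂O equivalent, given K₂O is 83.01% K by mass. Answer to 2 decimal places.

K₂O = 133.24 / 0.8301 = 160.511 g.

160.51 g K₂O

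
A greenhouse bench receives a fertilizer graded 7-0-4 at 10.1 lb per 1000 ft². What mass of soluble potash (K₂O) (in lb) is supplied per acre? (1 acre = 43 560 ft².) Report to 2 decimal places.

K₂O per 1000 ft² = 10.1 × 4% = 0.404 lb.
Convert to per acre: 0.404 × 43.56 = 17.5982 lb.

17.60 lb K₂O per acre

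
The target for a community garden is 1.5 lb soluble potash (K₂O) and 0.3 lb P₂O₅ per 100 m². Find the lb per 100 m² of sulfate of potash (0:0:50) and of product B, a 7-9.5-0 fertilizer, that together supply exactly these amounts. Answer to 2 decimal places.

With a, b = lb per 100 m² of sulfate of potash and product B:
K₂O: 0.5·a + 0·b = 1.5
P₂O₅: 0·a + 0.095·b = 0.3
Solving simultaneously: a = 3, b = 3.15789.

3.00 lb sulfate of potash, 3.16 lb product B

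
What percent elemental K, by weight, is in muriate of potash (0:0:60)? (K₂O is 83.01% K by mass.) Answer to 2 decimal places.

49.81% K

%K = 60 × 0.8301 = 49.806%.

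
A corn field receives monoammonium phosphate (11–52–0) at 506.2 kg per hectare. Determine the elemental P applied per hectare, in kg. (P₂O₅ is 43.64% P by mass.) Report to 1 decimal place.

P₂O₅ per hectare = 506.2 × 52% = 263.224 kg.
Elemental P = 263.224 × 0.4364 = 114.871 kg per hectare.

114.9 kg P per hectare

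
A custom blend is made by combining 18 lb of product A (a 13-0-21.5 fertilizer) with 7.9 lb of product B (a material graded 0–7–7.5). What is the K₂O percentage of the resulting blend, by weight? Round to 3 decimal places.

17.230% K₂O

Total mass = 18 + 7.9 = 25.9 lb.
K₂O mass = 21.5%×18 + 7.5%×7.9 = 4.4625 lb.
% K₂O = 4.4625 / 25.9 = 17.2297%.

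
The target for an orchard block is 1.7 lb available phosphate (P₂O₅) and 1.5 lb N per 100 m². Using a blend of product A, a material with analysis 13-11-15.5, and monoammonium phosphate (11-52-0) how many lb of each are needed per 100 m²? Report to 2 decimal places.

With a, b = lb per 100 m² of product A and monoammonium phosphate:
P₂O₅: 0.11·a + 0.52·b = 1.7
N: 0.13·a + 0.11·b = 1.5
Solving simultaneously: a = 10.6847, b = 1.00901.

10.68 lb product A, 1.01 lb monoammonium phosphate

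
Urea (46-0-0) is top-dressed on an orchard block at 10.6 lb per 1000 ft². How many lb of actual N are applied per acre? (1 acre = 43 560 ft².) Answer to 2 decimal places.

nitrogen per 1000 ft² = 10.6 × 46% = 4.876 lb.
Convert to per acre: 4.876 × 43.56 = 212.399 lb.

212.40 lb N per acre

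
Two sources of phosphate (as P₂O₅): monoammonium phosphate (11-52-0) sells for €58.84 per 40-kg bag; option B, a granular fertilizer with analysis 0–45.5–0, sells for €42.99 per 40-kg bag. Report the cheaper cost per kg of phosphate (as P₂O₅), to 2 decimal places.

€2.36 per kg P₂O₅ (option B)

monoammonium phosphate: P₂O₅ per bag = 40 × 52% = 20.8 kg; cost = 58.84 / 20.8 = €2.8288/kg P₂O₅.
option B: P₂O₅ per bag = 40 × 45.5% = 18.2 kg; cost = 42.99 / 18.2 = €2.3621/kg P₂O₅.
option B is cheaper.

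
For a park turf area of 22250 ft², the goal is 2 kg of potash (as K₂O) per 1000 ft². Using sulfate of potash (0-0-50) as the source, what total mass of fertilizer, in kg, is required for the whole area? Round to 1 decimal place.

Product per 1000 ft² = 2 / 50% = 4 kg.
Total product = 4 × 22250 / 1000 = 89 kg.

89.0 kg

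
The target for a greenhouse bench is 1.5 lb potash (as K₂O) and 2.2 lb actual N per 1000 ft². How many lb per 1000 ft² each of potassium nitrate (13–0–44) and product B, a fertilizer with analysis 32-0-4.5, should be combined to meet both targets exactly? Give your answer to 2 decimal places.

Per-1000 ft² balance (a = potassium nitrate, b = product B):
K₂O: 0.44·a + 0.045·b = 1.5
N: 0.13·a + 0.32·b = 2.2
Eliminate b: (row1) − 0.045/0.32·(row2) → 0.421719·a = 1.19063, so a = 2.82327.
Then b = (2.2 − 0.13·2.82327) / 0.32 = 5.72805.

2.82 lb potassium nitrate, 5.73 lb product B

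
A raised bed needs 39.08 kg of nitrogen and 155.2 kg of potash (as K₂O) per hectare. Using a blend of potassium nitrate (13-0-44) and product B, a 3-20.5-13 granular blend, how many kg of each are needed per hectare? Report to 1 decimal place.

Let a = kg of potassium nitrate, b = kg of product B (per hectare).
N: 0.13·a + 0.03·b = 39.08
K₂O: 0.44·a + 0.13·b = 155.2
Eliminate b: (row1) − 0.03/0.13·(row2) → 0.0284615·a = 3.26462, so a = 114.703.
Then b = (155.2 − 0.44·114.703) / 0.13 = 805.622.

114.7 kg potassium nitrate, 805.6 kg product B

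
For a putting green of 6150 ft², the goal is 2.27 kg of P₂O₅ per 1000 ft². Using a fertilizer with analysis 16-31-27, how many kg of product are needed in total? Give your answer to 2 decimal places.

45.03 kg

Product per 1000 ft² = 2.27 / 31% = 7.32258 kg.
Total product = 7.32258 × 6150 / 1000 = 45.0339 kg.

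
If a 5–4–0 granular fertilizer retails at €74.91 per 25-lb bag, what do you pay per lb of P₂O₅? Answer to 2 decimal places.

€74.91 per lb P₂O₅

P₂O₅ in bag = 25 × 4% = 1 lb.
Cost per lb P₂O₅ = €74.91 / 1 = €74.9100.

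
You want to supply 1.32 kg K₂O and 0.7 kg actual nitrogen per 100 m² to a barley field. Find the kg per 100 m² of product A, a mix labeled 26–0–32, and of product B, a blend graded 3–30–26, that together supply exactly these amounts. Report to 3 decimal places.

2.455 kg product A, 2.055 kg product B

Let a = kg of product A, b = kg of product B (per 100 m²).
K₂O: 0.32·a + 0.26·b = 1.32
N: 0.26·a + 0.03·b = 0.7
Solving simultaneously: a = 2.45517, b = 2.05517.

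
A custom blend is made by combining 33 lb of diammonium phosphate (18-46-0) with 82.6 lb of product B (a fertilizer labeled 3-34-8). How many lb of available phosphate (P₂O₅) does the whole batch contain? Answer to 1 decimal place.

43.3 lb P₂O₅

P₂O₅ mass = 46%×33 + 34%×82.6 = 43.264 lb.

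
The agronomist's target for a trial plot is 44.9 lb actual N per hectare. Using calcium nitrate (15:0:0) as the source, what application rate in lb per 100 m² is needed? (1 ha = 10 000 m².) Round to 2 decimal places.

Product per hectare = 44.9 / 15% = 299.333 lb.
Convert to per 100 m²: 299.333 × 0.01 = 2.99333 lb.

2.99 lb of product per hundred sq m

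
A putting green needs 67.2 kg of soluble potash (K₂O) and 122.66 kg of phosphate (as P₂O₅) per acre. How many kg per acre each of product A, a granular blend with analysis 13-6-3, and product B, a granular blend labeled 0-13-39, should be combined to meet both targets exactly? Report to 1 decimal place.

2005.2 kg product A, 18.1 kg product B

Per-acre balance (a = product A, b = product B):
K₂O: 0.03·a + 0.39·b = 67.2
P₂O₅: 0.06·a + 0.13·b = 122.66
Solving simultaneously: a = 2005.2, b = 18.0615.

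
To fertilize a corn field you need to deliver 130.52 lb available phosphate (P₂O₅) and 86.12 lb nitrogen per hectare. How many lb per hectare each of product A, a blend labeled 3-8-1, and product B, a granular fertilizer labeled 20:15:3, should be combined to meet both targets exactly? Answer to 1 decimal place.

1146.6 lb product A, 258.6 lb product B

Let a = lb of product A, b = lb of product B (per hectare).
P₂O₅: 0.08·a + 0.15·b = 130.52
N: 0.03·a + 0.2·b = 86.12
From row1: a = (130.52 − 0.15·b) / 0.08.
Into row2: 0.03·(130.52 − 0.15·b)/0.08 + 0.2·b = 86.12 → b = 258.609, a = 1146.61.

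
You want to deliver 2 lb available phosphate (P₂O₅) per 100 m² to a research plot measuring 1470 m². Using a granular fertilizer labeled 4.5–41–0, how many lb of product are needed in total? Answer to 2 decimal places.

71.71 lb

Product per 100 m² = 2 / 41% = 4.87805 lb.
Total product = 4.87805 × 1470 / 100 = 71.7073 lb.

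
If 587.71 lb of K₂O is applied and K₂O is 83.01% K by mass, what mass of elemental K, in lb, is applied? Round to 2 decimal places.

K = 587.71 × 0.8301 = 487.858 lb.

487.86 lb K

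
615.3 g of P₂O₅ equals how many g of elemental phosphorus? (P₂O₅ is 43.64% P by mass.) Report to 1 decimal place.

268.5 g P

P = 615.3 × 0.4364 = 268.517 g.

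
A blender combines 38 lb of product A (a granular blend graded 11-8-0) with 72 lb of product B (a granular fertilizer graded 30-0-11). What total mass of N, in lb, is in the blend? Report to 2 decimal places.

25.78 lb N

N mass = 11%×38 + 30%×72 = 25.78 lb.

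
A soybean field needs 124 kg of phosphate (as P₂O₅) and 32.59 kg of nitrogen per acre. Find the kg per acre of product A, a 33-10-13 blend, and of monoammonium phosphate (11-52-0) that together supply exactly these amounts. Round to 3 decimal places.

Per-acre balance (a = product A, b = monoammonium phosphate):
P₂O₅: 0.1·a + 0.52·b = 124
N: 0.33·a + 0.11·b = 32.59
Eliminate a: (row1) − 0.1/0.33·(row2) → 0.486667·b = 114.124, so b = 234.5019.
Back-substitute: a = (124 − 0.52·234.5019) / 0.1 = 20.5903.

20.590 kg product A, 234.502 kg monoammonium phosphate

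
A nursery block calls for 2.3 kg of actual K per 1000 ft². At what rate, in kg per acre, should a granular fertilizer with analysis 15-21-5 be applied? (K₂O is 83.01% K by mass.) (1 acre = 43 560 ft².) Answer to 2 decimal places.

2413.88 kg of product per acre

As K₂O: 2.3 / 0.8301 = 2.77075 kg per 1000 ft².
Product per 1000 ft² = 2.77075 / 5% = 55.415 kg.
Convert to per acre: 55.415 × 43.56 = 2413.878 kg.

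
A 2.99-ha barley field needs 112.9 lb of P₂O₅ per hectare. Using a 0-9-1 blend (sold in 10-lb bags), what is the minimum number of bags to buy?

376 bags

Product per hectare = 112.9 / 9% = 1254.44 lb.
Total product = 1254.44 × 2.99 = 3750.79 lb.
Bags = ⌈3750.79 / 10⌉ = 376.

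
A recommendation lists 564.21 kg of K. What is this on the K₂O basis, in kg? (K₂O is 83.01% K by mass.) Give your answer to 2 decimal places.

679.69 kg K₂O

K₂O = 564.21 / 0.8301 = 679.689 kg.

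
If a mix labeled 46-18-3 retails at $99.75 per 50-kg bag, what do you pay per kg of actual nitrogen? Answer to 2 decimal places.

N in bag = 50 × 46% = 23 kg.
Cost per kg N = $99.75 / 23 = $4.3370.

$4.34 per kg N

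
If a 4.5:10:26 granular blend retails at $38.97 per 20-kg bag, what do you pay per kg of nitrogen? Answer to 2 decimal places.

$43.30 per kg N

N in bag = 20 × 4.5% = 0.9 kg.
Cost per kg N = $38.97 / 0.9 = $43.3000.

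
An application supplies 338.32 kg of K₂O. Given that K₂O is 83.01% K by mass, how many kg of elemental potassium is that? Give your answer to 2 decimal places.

K = 338.32 × 0.8301 = 280.839 kg.

280.84 kg K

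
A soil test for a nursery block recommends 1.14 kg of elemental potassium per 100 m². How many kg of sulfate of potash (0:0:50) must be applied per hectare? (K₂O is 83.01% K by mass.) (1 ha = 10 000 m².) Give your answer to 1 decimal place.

As K₂O: 1.14 / 0.8301 = 1.37333 kg per 100 m².
Product per 100 m² = 1.37333 / 50% = 2.74666 kg.
Convert to per hectare: 2.74666 × 100 = 274.666 kg.

274.7 kg of product per hectare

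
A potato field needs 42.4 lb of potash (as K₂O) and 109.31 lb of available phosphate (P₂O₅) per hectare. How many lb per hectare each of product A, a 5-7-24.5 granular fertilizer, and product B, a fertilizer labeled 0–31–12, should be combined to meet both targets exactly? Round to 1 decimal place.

Let a = lb of product A, b = lb of product B (per hectare).
K₂O: 0.245·a + 0.12·b = 42.4
P₂O₅: 0.07·a + 0.31·b = 109.31
Eliminate a: (row1) − 0.245/0.07·(row2) → -0.965·b = -340.185, so b = 352.523.
Back-substitute: a = (42.4 − 0.12·352.523) / 0.245 = 0.396743.

0.4 lb product A, 352.5 lb product B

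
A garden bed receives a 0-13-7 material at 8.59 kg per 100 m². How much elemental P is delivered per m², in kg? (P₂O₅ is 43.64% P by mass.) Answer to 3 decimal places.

P₂O₅ per 100 m² = 8.59 × 13% = 1.1167 kg.
Elemental P = 1.1167 × 0.4364 = 0.487328 kg per 100 m².
Convert to per m²: 0.487328 × 0.01 = 0.00487328 kg.

0.005 kg P per sq m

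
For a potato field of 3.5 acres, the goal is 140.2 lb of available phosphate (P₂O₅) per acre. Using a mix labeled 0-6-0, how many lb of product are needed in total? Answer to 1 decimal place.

8178.3 lb

Product per acre = 140.2 / 6% = 2336.67 lb.
Total product = 2336.67 × 3.5 = 8178.33 lb.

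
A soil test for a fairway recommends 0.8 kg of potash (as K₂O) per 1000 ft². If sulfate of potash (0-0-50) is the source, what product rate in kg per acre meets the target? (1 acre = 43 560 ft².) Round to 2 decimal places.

69.70 kg of product per acre

Product per 1000 ft² = 0.8 / 50% = 1.6 kg.
Convert to per acre: 1.6 × 43.56 = 69.696 kg.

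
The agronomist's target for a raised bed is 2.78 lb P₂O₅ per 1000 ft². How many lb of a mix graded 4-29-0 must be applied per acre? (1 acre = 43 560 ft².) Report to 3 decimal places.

417.575 lb of product per acre

Product per 1000 ft² = 2.78 / 29% = 9.58621 lb.
Convert to per acre: 9.58621 × 43.56 = 417.5752 lb.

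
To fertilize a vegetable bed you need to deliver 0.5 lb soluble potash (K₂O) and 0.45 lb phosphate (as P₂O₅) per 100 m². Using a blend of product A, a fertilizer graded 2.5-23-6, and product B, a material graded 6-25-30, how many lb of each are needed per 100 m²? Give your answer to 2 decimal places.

Let a = lb of product A, b = lb of product B (per 100 m²).
K₂O: 0.06·a + 0.3·b = 0.5
P₂O₅: 0.23·a + 0.25·b = 0.45
Solving simultaneously: a = 0.185185, b = 1.62963.

0.19 lb product A, 1.63 lb product B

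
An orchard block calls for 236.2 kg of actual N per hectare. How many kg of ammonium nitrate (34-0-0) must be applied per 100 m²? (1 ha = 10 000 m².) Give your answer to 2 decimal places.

6.95 kg of product per hundred sq m

Product per hectare = 236.2 / 34% = 694.706 kg.
Convert to per 100 m²: 694.706 × 0.01 = 6.94706 kg.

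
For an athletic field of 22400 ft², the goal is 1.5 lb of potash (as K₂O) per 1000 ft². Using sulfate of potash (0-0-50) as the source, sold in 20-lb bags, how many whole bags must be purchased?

4 bags

Product per 1000 ft² = 1.5 / 50% = 3 lb.
Total product = 3 × 22400 / 1000 = 67.2 lb.
Bags = ⌈67.2 / 20⌉ = 4.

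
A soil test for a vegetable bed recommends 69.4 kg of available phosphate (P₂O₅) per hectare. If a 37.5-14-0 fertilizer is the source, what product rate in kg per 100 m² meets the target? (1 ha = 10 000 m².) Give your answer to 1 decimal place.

5.0 kg of product per hundred sq m

Product per hectare = 69.4 / 14% = 495.714 kg.
Convert to per 100 m²: 495.714 × 0.01 = 4.95714 kg.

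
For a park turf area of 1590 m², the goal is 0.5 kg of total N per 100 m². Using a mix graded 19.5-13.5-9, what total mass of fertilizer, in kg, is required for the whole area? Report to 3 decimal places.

40.769 kg

Product per 100 m² = 0.5 / 19.5% = 2.5641 kg.
Total product = 2.5641 × 1590 / 100 = 40.7692 kg.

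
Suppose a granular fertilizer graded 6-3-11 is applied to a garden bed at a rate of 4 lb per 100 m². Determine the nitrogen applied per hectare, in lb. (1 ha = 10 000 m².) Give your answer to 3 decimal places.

24.000 lb N per hectare

nitrogen per 100 m² = 4 × 6% = 0.24 lb.
Convert to per hectare: 0.24 × 100 = 24 lb.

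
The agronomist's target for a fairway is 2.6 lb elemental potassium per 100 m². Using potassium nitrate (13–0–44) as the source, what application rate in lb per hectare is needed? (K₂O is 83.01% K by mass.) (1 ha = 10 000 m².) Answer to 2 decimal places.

As K₂O: 2.6 / 0.8301 = 3.13215 lb per 100 m².
Product per 100 m² = 3.13215 / 44% = 7.11853 lb.
Convert to per hectare: 7.11853 × 100 = 711.853 lb.

711.85 lb of product per hectare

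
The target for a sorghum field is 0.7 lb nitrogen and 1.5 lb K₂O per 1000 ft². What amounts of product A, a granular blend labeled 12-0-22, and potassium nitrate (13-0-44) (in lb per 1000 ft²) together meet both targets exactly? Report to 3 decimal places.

With a, b = lb per 1000 ft² of product A and potassium nitrate:
N: 0.12·a + 0.13·b = 0.7
K₂O: 0.22·a + 0.44·b = 1.5
Eliminate b: (row1) − 0.13/0.44·(row2) → 0.055·a = 0.256818, so a = 4.66942.
Then b = (1.5 − 0.22·4.66942) / 0.44 = 1.07438.

4.669 lb product A, 1.074 lb potassium nitrate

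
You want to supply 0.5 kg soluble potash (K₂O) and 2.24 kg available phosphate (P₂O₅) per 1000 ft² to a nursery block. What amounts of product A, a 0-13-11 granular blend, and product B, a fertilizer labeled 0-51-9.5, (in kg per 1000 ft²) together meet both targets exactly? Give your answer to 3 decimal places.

0.965 kg product A, 4.146 kg product B

With a, b = kg per 1000 ft² of product A and product B:
K₂O: 0.11·a + 0.095·b = 0.5
P₂O₅: 0.13·a + 0.51·b = 2.24
Eliminate a: (row1) − 0.11/0.13·(row2) → -0.336538·b = -1.39538, so b = 4.14629.
Back-substitute: a = (0.5 − 0.095·4.14629) / 0.11 = 0.964571.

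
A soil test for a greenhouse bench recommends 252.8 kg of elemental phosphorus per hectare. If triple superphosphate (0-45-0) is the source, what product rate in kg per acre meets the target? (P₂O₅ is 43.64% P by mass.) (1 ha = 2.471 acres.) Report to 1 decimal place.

As P₂O₅: 252.8 / 0.4364 = 579.285 kg per hectare.
Product per hectare = 579.285 / 45% = 1287.3 kg.
Convert to per acre: 1287.3 × 0.404694 = 520.963 kg.

521.0 kg of product per acre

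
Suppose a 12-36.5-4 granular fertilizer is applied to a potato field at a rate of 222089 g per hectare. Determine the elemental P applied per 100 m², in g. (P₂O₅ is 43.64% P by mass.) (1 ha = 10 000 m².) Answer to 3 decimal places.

P₂O₅ per hectare = 222089 × 36.5% = 81062.5 g.
Elemental P = 81062.5 × 0.4364 = 35375.7 g per hectare.
Convert to per 100 m²: 35375.7 × 0.01 = 353.7567 g.

353.757 g P per hundred sq m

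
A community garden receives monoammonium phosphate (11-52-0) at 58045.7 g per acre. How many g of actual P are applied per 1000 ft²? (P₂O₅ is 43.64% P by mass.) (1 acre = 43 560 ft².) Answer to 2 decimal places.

P₂O₅ per acre = 58045.7 × 52% = 30183.8 g.
Elemental P = 30183.8 × 0.4364 = 13172.2 g per acre.
Convert to per 1000 ft²: 13172.2 × 0.0229568 = 302.392 g.

302.39 g P per thousand sq ft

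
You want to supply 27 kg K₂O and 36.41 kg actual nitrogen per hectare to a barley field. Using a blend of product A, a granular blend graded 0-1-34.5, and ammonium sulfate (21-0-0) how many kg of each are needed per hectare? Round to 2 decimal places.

With a, b = kg per hectare of product A and ammonium sulfate:
K₂O: 0.345·a + 0·b = 27
N: 0·a + 0.21·b = 36.41
Solving simultaneously: a = 78.2609, b = 173.381.

78.26 kg product A, 173.38 kg ammonium sulfate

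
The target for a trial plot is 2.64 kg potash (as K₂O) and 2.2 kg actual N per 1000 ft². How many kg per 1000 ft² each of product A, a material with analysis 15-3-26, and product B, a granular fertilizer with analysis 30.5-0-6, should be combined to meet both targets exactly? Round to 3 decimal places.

Per-1000 ft² balance (a = product A, b = product B):
K₂O: 0.26·a + 0.06·b = 2.64
N: 0.15·a + 0.305·b = 2.2
Solving simultaneously: a = 9.5761, b = 2.50356.

9.576 kg product A, 2.504 kg product B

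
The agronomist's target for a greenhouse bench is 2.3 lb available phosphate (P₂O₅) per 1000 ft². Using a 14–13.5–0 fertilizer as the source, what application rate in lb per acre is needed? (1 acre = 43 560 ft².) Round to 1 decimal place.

Product per 1000 ft² = 2.3 / 13.5% = 17.037 lb.
Convert to per acre: 17.037 × 43.56 = 742.133 lb.

742.1 lb of product per acre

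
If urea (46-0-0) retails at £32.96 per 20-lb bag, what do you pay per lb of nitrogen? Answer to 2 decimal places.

N in bag = 20 × 46% = 9.2 lb.
Cost per lb N = £32.96 / 9.2 = £3.5826.

£3.58 per lb N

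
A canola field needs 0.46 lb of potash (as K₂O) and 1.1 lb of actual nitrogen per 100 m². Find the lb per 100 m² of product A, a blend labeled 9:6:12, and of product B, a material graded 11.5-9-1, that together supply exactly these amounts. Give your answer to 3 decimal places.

3.248 lb product A, 7.023 lb product B

Let a = lb of product A, b = lb of product B (per 100 m²).
K₂O: 0.12·a + 0.01·b = 0.46
N: 0.09·a + 0.115·b = 1.1
Solving simultaneously: a = 3.24806, b = 7.02326.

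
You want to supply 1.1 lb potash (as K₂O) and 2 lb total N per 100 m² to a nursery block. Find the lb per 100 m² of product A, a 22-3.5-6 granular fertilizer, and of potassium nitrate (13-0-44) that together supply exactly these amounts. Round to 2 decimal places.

Let a = lb of product A, b = lb of potassium nitrate (per 100 m²).
K₂O: 0.06·a + 0.44·b = 1.1
N: 0.22·a + 0.13·b = 2
Eliminate b: (row1) − 0.44/0.13·(row2) → -0.684615·a = -5.66923, so a = 8.2809.
Then b = (2 − 0.22·8.2809) / 0.13 = 1.37079.

8.28 lb product A, 1.37 lb potassium nitrate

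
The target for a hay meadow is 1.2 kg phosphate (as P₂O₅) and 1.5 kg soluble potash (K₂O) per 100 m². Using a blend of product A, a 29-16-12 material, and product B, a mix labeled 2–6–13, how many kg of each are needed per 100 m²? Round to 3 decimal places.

With a, b = kg per 100 m² of product A and product B:
P₂O₅: 0.16·a + 0.06·b = 1.2
K₂O: 0.12·a + 0.13·b = 1.5
Solving simultaneously: a = 4.85294, b = 7.05882.

4.853 kg product A, 7.059 kg product B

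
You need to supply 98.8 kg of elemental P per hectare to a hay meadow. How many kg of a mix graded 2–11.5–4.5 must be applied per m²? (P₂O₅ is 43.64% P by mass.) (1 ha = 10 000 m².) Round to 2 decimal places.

0.20 kg of product per sq m

As P₂O₅: 98.8 / 0.4364 = 226.398 kg per hectare.
Product per hectare = 226.398 / 11.5% = 1968.68 kg.
Convert to per m²: 1968.68 × 0.0001 = 0.196868 kg.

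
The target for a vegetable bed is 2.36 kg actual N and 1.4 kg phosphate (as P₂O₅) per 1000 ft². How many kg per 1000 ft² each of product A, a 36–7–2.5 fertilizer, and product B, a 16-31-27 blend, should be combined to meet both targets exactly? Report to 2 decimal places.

5.06 kg product A, 3.37 kg product B

Let a = kg of product A, b = kg of product B (per 1000 ft²).
N: 0.36·a + 0.16·b = 2.36
P₂O₅: 0.07·a + 0.31·b = 1.4
From row1: a = (2.36 − 0.16·b) / 0.36.
Into row2: 0.07·(2.36 − 0.16·b)/0.36 + 0.31·b = 1.4 → b = 3.3745, a = 5.05578.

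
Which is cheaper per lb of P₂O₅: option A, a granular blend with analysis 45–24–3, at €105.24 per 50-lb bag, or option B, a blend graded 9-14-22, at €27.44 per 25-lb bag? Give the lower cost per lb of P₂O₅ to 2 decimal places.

option A: P₂O₅ per bag = 50 × 24% = 12 lb; cost = 105.24 / 12 = €8.7700/lb P₂O₅.
option B: P₂O₅ per bag = 25 × 14% = 3.5 lb; cost = 27.44 / 3.5 = €7.8400/lb P₂O₅.
option B is cheaper.

€7.84 per lb P₂O₅ (option B)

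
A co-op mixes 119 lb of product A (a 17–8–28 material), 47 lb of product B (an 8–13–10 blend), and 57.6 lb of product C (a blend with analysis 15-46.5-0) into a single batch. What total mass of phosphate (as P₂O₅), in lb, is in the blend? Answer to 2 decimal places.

P₂O₅ mass = 8%×119 + 13%×47 + 46.5%×57.6 = 42.414 lb.

42.41 lb P₂O₅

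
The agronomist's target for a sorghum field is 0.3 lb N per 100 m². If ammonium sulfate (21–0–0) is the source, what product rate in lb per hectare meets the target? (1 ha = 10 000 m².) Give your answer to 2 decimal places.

142.86 lb of product per hectare

Product per 100 m² = 0.3 / 21% = 1.42857 lb.
Convert to per hectare: 1.42857 × 100 = 142.857 lb.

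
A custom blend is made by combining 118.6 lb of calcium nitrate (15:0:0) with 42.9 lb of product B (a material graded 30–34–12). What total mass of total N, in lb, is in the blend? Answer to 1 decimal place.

N mass = 15%×118.6 + 30%×42.9 = 30.66 lb.

30.7 lb N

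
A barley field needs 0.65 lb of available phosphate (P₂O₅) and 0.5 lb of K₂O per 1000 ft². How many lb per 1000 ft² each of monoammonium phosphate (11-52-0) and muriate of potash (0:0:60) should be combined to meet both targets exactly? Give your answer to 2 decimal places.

Let a = lb of monoammonium phosphate, b = lb of muriate of potash (per 1000 ft²).
P₂O₅: 0.52·a + 0·b = 0.65
K₂O: 0·a + 0.6·b = 0.5
Solving simultaneously: a = 1.25, b = 0.833333.

1.25 lb monoammonium phosphate, 0.83 lb muriate of potash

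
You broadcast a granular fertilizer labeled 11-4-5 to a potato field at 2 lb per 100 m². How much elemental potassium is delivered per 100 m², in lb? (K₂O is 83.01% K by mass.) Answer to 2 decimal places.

K₂O per 100 m² = 2 × 5% = 0.1 lb.
Elemental K = 0.1 × 0.8301 = 0.08301 lb per 100 m².

0.08 lb K per hundred sq m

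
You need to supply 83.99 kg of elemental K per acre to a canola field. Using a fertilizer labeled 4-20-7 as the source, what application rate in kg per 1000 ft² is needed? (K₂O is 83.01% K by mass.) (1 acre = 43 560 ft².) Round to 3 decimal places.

As K₂O: 83.99 / 0.8301 = 101.181 kg per acre.
Product per acre = 101.181 / 7% = 1445.44 kg.
Convert to per 1000 ft²: 1445.44 × 0.0229568 = 33.1827 kg.

33.183 kg of product per thousand sq ft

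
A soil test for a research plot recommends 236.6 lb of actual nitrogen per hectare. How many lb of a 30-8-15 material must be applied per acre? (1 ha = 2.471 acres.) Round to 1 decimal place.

Product per hectare = 236.6 / 30% = 788.667 lb.
Convert to per acre: 788.667 × 0.404694 = 319.169 lb.

319.2 lb of product per acre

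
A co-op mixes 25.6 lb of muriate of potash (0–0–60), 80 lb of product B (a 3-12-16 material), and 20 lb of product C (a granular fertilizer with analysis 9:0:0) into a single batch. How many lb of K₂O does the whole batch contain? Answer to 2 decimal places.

28.16 lb K₂O

K₂O mass = 60%×25.6 + 16%×80 + 0%×20 = 28.16 lb.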